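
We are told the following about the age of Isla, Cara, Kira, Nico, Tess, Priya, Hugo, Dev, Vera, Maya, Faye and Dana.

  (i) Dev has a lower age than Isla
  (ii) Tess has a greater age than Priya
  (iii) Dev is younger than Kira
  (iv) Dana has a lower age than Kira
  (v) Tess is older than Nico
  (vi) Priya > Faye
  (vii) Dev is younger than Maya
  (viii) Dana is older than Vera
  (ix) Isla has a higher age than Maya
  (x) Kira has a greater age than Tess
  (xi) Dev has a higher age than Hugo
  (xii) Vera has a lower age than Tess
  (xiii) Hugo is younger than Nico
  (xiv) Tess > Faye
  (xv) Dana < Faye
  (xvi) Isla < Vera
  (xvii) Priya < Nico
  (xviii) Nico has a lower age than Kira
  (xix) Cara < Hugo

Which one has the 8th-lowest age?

Faye

The consecutive relations fix a unique order: Cara < Hugo < Dev < Maya < Isla < Vera < Dana < Faye < Priya < Nico < Tess < Kira.
Counting 8 from the smallest end gives Faye.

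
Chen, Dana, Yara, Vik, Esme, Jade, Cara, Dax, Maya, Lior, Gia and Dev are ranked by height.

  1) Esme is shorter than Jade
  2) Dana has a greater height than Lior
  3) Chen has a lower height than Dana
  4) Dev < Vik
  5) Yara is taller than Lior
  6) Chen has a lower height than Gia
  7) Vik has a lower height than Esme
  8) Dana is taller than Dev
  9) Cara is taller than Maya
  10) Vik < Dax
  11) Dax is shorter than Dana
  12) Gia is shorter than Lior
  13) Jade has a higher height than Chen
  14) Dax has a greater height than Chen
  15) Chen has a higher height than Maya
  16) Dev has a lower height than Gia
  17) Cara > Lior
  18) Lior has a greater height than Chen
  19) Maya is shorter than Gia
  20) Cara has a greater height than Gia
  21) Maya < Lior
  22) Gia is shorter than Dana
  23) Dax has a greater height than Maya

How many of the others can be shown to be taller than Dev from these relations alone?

9

From Dev the given relations immediately reach Vik, Gia, Dana.
From those, Esme, Dax, Lior, Cara — 7 in total.
From those, Jade, Yara — 9 in total.
Nothing else is reachable above Dev; 9 in all.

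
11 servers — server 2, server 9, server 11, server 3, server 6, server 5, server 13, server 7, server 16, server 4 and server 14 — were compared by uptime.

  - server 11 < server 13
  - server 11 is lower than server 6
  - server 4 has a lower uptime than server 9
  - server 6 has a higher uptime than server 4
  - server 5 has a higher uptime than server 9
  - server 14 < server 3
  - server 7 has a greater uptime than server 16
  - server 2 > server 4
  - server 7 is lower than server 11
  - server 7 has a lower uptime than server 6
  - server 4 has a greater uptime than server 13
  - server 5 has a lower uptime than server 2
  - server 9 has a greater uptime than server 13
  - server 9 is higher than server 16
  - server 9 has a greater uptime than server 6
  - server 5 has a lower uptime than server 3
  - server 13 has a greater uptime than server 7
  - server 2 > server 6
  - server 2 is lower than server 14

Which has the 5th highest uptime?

Piecing the relations together gives one ordering: server 16 < server 7 < server 11 < server 13 < server 4 < server 6 < server 9 < server 5 < server 2 < server 14 < server 3.
Counting 5 from the largest end gives server 9.

server 9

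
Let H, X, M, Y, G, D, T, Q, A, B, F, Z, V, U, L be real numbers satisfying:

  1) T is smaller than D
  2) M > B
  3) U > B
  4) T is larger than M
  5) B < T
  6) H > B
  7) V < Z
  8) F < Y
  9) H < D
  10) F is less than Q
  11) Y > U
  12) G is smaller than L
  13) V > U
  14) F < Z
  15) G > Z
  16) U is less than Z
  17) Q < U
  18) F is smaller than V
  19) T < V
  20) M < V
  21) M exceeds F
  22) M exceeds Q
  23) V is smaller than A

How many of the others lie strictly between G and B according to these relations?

Chaining upward from B reaches: U, M, T, V, Y, Z, H, A, L, D.
Chaining downward from G reaches: F, Q, U, M, T, V, Z.
Strictly between B and G are those in both lists: U, M, T, V, Z — 5 elements.

5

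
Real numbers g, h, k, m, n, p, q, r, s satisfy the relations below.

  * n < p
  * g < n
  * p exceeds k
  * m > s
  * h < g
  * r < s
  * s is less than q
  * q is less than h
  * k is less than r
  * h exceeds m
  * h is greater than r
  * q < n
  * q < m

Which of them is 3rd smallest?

s

Chaining the given pairs: k < r < s < q < m < h < g < n < p.
The 3rd smallest is s.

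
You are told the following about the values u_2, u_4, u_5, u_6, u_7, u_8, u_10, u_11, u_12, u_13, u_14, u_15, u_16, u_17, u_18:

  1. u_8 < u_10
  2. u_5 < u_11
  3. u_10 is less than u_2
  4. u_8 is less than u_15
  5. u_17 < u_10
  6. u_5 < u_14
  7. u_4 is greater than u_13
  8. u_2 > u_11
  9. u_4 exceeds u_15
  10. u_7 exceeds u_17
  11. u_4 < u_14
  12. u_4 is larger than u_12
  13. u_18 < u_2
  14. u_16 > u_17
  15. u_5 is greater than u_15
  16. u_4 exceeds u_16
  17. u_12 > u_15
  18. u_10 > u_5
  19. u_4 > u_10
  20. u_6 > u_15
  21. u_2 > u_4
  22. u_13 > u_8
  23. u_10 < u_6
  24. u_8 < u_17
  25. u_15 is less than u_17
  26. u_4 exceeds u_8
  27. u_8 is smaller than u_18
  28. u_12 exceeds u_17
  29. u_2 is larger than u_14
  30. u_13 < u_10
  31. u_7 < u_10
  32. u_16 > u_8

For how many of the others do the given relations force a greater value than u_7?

From u_7 the given relations immediately reach u_10.
From those, u_4, u_6, u_2 — 4 in total.
From those, u_14 — 5 in total.
No other element is forced above u_7 by the given relations, so the count is 5.

5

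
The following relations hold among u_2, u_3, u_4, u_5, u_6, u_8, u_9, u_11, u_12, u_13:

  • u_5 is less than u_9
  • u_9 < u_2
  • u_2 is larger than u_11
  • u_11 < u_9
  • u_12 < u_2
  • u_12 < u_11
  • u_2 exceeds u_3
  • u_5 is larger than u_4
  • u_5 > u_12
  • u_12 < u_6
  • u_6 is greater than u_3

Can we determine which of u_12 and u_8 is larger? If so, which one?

Following every chain through u_12: above u_12 we get u_11, u_5, u_6, u_9, u_2.
u_8 is not reached, and no chain runs the other way from u_8 to u_12.
So the given relations leave the order of u_12 and u_8 undetermined.

undetermined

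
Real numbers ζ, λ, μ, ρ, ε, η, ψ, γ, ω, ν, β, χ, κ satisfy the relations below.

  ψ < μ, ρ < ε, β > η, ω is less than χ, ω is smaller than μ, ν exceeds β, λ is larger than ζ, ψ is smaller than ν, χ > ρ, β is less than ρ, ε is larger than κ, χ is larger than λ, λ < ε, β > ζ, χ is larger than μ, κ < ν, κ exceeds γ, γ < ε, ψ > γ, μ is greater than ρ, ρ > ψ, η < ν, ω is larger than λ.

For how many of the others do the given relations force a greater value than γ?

Directly above γ: ψ, κ, ε.
One step further: ρ, μ, ν (6 so far).
One step further: χ (7 so far).
No other element is forced above γ by the given relations, so the count is 7.

7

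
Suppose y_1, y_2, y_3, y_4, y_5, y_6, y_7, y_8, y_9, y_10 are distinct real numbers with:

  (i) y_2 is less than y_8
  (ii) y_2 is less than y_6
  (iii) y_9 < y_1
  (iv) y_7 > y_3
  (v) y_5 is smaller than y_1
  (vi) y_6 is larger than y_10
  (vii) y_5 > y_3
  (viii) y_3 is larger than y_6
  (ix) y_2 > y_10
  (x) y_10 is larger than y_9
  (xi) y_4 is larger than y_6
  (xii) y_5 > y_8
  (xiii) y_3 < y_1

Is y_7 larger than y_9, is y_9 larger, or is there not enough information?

y_7

y_9 < y_10 and y_10 < y_2 give y_9 < y_2.
With y_2 < y_6: y_9 < y_10 < y_2 < y_6.
With y_6 < y_3: y_9 < y_10 < y_2 < y_6 < y_3.
With y_3 < y_7: y_9 < y_10 < y_2 < y_6 < y_3 < y_7.
So y_7 is larger.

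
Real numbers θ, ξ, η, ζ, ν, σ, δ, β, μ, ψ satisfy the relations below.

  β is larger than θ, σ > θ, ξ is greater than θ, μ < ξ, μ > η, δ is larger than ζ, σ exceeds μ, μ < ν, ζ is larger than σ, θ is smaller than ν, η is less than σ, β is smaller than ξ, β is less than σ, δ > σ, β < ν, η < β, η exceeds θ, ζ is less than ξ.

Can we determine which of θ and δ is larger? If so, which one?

The relevant relations are θ < η; η < β; β < σ; σ < ζ; ζ < δ.
Together: θ < η < β < σ < ζ < δ.
So δ is larger.

δ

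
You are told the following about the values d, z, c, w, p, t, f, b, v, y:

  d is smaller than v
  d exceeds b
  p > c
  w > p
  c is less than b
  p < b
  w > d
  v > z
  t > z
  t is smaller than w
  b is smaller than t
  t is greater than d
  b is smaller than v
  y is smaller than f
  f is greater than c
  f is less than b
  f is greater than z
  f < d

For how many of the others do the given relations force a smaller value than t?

From t the given relations immediately reach z, b, d.
From those, c, p, f — 6 in total.
From those, y — 7 in total.
No other element is forced below t by the given relations, so the count is 7.

7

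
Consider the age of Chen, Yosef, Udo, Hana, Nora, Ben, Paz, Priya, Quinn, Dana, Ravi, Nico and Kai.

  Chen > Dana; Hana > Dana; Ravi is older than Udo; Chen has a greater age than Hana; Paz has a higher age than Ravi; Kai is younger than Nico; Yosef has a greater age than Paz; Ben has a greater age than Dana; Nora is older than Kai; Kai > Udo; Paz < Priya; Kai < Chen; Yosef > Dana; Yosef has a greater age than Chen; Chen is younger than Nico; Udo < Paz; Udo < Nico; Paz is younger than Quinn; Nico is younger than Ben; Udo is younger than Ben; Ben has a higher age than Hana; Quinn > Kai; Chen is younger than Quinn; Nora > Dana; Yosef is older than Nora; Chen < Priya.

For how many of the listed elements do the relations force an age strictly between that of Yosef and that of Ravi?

1

Chaining upward from Ravi reaches: Paz, Quinn, Priya.
Chaining downward from Yosef reaches: Dana, Udo, Paz, Kai, Nora, Hana, Chen.
Strictly between Ravi and Yosef are those in both lists: Paz — 1 element.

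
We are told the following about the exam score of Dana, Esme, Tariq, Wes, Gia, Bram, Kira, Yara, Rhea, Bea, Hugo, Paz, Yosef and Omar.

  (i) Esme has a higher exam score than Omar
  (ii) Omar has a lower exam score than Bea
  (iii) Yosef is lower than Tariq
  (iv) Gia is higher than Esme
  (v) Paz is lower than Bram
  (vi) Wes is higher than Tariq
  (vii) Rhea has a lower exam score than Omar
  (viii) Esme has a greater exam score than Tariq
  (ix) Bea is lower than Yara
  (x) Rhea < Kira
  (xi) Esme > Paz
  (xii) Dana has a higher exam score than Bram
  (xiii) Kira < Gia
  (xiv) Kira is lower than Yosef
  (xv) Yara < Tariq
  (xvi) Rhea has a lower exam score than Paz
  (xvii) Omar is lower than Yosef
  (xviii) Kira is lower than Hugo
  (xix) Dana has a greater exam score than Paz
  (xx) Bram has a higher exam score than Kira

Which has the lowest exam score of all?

Rhea

Chaining upward from Rhea: directly above it, Omar, Kira, Paz; then Bea, Yosef, Bram, Hugo, Dana, Esme, Gia; then Yara, Tariq; then Wes.
That covers every other element, and nothing is given below Rhea, so Rhea is the lowest exam score.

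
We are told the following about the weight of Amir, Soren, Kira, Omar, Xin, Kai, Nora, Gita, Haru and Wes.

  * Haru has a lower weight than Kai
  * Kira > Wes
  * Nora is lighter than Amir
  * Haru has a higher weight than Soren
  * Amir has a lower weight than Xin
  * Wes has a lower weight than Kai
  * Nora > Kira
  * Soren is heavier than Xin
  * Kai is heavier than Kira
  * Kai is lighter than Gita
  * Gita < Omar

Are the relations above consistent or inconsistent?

consistent

Every relation is compatible with Wes < Kira < Nora < Amir < Xin < Soren < Haru < Kai < Gita < Omar; the set is consistent.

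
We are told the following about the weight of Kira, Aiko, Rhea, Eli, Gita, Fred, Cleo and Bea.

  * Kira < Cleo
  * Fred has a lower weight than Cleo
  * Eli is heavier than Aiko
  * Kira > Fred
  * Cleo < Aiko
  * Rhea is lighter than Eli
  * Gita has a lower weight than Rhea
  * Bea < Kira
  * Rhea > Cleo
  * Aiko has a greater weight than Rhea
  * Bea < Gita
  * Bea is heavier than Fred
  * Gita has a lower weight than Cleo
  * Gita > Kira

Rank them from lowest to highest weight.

Fred < Bea < Kira < Gita < Cleo < Rhea < Aiko < Eli

The consecutive links are each given: Fred < Bea; Bea < Kira; Kira < Gita; Gita < Cleo; Cleo < Rhea; Rhea < Aiko; Aiko < Eli.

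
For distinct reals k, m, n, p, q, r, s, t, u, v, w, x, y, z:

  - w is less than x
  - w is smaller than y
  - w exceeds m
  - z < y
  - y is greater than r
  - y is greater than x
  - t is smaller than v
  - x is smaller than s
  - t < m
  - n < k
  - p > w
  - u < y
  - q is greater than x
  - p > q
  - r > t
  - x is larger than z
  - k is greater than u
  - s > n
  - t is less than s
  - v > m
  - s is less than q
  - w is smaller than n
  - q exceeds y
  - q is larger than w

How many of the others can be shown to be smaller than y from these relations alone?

The elements the relations force below y are t, z, r, m, w, x, u — no chain reaches any other.
That is 7.

7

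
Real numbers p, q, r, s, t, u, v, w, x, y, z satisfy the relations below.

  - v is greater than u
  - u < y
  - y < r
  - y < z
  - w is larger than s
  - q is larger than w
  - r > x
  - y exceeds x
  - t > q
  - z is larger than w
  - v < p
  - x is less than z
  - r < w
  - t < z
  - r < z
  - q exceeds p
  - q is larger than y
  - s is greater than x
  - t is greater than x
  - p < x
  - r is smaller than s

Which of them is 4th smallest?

x

Chaining the given pairs: u < v < p < x < y < r < s < w < q < t < z.
Counting 4 from the smallest end gives x.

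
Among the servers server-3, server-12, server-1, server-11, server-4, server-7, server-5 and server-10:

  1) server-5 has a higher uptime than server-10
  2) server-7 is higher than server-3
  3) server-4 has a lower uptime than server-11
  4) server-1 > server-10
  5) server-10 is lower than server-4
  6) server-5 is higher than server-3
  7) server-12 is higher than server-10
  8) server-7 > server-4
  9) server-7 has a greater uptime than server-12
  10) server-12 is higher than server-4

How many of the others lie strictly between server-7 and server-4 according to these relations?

Chaining upward from server-4 reaches: server-11, server-12.
Chaining downward from server-7 reaches: server-10, server-3, server-12.
Strictly between server-4 and server-7 are those in both lists: server-12 — 1 element.

1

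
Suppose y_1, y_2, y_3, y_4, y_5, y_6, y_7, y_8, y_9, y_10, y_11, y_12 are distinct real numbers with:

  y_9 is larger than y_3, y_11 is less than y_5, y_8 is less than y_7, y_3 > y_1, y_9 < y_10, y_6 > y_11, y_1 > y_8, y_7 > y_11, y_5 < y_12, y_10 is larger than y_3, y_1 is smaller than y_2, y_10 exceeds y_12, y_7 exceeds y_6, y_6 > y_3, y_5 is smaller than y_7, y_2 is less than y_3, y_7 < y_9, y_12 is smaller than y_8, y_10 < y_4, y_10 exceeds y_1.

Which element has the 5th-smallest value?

Piecing the relations together gives one ordering: y_11 < y_5 < y_12 < y_8 < y_1 < y_2 < y_3 < y_6 < y_7 < y_9 < y_10 < y_4.
Counting 5 from the smallest end gives y_1.

y_1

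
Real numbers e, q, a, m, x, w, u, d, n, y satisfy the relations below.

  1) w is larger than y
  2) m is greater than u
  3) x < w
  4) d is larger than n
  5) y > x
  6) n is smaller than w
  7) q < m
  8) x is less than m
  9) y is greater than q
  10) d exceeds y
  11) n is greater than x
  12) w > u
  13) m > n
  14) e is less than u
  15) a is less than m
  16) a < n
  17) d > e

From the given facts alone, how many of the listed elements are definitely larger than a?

4

From a the given relations immediately reach n, m.
From those, w, d — 4 in total.
No other element is forced above a by the given relations, so the count is 4.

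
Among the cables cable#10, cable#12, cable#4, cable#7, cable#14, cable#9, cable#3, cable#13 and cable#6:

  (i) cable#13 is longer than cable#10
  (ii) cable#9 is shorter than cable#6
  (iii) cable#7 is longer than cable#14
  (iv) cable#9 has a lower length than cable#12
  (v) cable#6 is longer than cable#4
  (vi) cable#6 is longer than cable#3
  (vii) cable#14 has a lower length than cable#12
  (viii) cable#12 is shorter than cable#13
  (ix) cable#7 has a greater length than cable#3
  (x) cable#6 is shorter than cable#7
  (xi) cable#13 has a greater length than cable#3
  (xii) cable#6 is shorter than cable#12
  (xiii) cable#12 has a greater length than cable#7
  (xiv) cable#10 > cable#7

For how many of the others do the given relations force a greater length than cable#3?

From cable#3 the given relations immediately reach cable#6, cable#7, cable#13.
From those, cable#12, cable#10 — 5 in total.
Nothing else is reachable above cable#3; 5 in all.

5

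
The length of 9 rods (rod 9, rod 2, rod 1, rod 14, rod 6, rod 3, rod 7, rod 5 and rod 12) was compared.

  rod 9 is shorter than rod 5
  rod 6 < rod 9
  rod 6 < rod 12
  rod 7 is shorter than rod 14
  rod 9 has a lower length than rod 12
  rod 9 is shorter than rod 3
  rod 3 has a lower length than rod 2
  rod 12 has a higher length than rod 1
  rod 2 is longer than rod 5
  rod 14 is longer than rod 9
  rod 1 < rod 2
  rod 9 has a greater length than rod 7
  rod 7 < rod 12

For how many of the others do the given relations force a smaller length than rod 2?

6

Directly below rod 2: rod 1, rod 5, rod 3.
One step further: rod 9 (4 so far).
One step further: rod 7, rod 6 (6 so far).
No other element is forced below rod 2 by the given relations, so the count is 6.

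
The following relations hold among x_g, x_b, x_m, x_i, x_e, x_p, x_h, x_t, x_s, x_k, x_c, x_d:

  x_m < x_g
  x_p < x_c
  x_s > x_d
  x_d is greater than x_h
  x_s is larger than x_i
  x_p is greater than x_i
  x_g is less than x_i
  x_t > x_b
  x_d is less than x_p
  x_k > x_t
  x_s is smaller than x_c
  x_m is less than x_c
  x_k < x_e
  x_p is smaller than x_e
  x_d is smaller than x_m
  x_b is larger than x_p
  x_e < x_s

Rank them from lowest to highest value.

x_h < x_d < x_m < x_g < x_i < x_p < x_b < x_t < x_k < x_e < x_s < x_c

Each adjacent pair is fixed by a given relation: x_h < x_d; x_d < x_m; x_m < x_g; x_g < x_i; x_i < x_p; x_p < x_b; x_b < x_t; x_t < x_k; x_k < x_e; x_e < x_s; x_s < x_c. Chaining them end to end gives the full order.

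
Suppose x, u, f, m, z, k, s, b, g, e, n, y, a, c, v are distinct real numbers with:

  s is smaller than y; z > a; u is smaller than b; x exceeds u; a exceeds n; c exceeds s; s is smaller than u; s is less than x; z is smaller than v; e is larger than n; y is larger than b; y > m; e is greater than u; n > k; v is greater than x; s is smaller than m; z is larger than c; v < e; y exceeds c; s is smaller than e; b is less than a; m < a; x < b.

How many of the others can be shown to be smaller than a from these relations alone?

The elements the relations force below a are s, u, k, n, m, x, b — no chain reaches any other.
That is 7.

7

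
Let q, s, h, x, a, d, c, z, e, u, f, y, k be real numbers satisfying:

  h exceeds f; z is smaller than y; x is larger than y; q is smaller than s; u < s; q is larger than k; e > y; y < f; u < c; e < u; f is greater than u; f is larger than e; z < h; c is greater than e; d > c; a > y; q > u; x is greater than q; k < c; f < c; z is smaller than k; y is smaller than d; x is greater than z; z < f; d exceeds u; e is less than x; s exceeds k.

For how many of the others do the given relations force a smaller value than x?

From x the given relations immediately reach z, y, e, q.
From those, k, u — 6 in total.
Nothing else is reachable below x; 6 in all.

6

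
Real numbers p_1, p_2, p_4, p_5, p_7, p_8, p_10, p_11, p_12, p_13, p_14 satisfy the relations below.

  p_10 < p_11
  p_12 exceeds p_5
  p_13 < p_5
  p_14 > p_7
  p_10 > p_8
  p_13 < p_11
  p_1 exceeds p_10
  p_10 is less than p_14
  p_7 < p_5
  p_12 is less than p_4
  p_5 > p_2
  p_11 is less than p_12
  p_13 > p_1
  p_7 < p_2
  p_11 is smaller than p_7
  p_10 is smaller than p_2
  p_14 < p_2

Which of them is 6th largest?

p_7

Piecing the relations together gives one ordering: p_8 < p_10 < p_1 < p_13 < p_11 < p_7 < p_14 < p_2 < p_5 < p_12 < p_4.
Counting 6 from the largest end gives p_7.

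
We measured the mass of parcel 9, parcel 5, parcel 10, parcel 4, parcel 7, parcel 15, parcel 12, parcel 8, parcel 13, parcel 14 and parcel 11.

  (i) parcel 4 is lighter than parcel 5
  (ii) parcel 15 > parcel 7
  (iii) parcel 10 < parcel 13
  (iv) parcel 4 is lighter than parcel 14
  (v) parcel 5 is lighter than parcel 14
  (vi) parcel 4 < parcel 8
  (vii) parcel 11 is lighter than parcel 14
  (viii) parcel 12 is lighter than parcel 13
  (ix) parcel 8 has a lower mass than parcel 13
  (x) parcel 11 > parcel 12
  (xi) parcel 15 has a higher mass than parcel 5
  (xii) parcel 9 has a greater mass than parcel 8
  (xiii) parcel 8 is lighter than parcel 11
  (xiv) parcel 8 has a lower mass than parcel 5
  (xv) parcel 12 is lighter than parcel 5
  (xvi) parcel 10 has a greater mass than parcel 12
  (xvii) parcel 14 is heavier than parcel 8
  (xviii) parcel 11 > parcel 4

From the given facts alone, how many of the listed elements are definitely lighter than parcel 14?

5

The elements the relations force below parcel 14 are parcel 12, parcel 4, parcel 8, parcel 5, parcel 11 — no chain reaches any other.
That is 5.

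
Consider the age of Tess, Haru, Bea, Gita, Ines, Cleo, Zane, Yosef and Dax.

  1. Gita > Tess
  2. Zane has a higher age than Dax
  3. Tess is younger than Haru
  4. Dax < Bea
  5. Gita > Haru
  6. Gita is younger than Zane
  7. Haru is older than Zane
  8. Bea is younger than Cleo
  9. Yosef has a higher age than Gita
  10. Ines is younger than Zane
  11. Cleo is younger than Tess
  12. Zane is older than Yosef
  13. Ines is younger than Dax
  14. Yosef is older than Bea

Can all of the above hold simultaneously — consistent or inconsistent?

inconsistent

Chaining the given relations yields Haru < Gita < Yosef < Zane, so Haru < Zane. But one relation states Zane < Haru. These cannot both hold.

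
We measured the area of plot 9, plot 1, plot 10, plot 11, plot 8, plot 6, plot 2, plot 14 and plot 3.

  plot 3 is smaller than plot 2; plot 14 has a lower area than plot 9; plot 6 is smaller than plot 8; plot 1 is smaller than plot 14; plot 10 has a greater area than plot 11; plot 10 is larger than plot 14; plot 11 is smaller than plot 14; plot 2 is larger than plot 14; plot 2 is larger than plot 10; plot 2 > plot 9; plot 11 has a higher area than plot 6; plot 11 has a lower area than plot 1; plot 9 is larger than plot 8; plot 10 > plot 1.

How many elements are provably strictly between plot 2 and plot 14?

Chaining upward from plot 14 reaches: plot 10, plot 9.
Chaining downward from plot 2 reaches: plot 6, plot 8, plot 11, plot 1, plot 3, plot 10, plot 9.
Strictly between plot 14 and plot 2 are those in both lists: plot 10, plot 9 — 2 elements.

2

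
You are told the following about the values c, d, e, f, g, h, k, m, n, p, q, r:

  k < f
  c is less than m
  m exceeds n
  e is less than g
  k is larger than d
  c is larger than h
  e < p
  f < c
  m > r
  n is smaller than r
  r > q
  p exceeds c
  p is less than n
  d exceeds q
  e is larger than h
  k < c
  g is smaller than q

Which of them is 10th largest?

The consecutive relations fix a unique order: h < e < g < q < d < k < f < c < p < n < r < m.
The 10th largest is g.

g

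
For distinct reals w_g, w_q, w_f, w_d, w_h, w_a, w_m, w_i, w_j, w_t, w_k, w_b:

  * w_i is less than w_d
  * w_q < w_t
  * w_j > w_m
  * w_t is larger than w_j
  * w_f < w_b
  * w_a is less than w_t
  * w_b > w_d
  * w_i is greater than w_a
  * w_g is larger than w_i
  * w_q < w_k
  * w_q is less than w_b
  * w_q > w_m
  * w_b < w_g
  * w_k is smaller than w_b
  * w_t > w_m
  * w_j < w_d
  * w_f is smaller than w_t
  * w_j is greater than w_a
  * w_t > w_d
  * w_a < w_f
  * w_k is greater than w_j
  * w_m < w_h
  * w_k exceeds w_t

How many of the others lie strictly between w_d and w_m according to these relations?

1

Chaining upward from w_m reaches: w_j, w_q, w_t, w_h, w_k, w_b, w_g.
Chaining downward from w_d reaches: w_a, w_j, w_i.
Strictly between w_m and w_d are those in both lists: w_j — 1 element.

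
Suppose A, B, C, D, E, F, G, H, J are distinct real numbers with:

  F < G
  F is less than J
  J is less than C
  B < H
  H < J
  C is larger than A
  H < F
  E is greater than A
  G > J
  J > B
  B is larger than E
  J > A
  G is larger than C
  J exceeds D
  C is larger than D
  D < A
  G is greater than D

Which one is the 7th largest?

E

Piecing the relations together gives one ordering: D < A < E < B < H < F < J < C < G.
Counting 7 from the largest end gives E.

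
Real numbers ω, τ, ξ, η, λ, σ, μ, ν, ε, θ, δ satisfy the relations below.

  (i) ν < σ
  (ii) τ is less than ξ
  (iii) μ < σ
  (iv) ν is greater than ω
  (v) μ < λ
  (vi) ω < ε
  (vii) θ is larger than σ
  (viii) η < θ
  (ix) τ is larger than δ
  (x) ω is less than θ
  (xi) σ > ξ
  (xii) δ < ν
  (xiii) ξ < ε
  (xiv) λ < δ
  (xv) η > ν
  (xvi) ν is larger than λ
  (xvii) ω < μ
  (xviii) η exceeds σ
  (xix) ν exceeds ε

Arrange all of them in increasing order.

ω < μ < λ < δ < τ < ξ < ε < ν < σ < η < θ

Each adjacent pair is fixed by a given relation: ω < μ; μ < λ; λ < δ; δ < τ; τ < ξ; ξ < ε; ε < ν; ν < σ; σ < η; η < θ. Chaining them end to end gives the full order.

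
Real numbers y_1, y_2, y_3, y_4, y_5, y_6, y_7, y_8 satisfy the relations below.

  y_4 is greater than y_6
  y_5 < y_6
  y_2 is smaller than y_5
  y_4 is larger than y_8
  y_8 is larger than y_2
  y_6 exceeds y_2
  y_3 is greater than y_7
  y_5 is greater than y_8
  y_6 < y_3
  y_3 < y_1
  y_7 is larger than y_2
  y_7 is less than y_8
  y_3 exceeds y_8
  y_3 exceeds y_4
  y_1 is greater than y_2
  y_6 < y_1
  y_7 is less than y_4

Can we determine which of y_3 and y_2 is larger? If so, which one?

The relevant relations are y_2 < y_7; y_7 < y_8; y_8 < y_5; y_5 < y_6; y_6 < y_4; y_4 < y_3.
Chaining these gives y_2 < y_7 < y_8 < y_5 < y_6 < y_4 < y_3.
So y_3 is larger.

y_3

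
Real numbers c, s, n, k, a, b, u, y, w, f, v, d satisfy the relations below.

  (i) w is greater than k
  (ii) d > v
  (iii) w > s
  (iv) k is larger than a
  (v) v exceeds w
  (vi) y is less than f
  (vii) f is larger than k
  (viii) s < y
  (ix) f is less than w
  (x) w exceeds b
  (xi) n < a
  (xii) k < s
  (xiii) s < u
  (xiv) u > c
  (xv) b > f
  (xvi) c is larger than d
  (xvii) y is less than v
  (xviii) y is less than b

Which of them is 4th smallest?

Chaining the given pairs: n < a < k < s < y < f < b < w < v < d < c < u.
Counting 4 from the smallest end gives s.

s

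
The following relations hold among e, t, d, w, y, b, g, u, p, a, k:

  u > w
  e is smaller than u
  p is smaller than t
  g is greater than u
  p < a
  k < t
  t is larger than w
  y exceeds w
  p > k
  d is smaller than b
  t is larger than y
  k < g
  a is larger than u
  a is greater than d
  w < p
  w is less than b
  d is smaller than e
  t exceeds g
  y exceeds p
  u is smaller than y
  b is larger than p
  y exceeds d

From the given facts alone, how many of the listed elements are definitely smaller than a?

From a the given relations immediately reach d, p, u.
From those, e, w, k — 6 in total.
No other element is forced below a by the given relations, so the count is 6.

6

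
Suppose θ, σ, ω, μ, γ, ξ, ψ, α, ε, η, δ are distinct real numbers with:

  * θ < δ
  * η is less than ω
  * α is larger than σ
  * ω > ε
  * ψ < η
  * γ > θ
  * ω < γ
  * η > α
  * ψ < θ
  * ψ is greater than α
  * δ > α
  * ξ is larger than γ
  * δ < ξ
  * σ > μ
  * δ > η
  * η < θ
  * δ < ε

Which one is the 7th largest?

η

Chaining the given pairs: μ < σ < α < ψ < η < θ < δ < ε < ω < γ < ξ.
Counting 7 from the largest end gives η.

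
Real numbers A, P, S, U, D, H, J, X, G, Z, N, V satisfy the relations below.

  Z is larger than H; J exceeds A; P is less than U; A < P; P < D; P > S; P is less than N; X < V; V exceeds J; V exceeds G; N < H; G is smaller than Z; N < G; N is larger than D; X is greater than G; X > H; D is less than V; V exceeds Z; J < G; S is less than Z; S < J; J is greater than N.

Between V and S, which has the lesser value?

S

Following the relations from S: S < P < D < N < J < G < Z < V.
So S < V; S is the smaller of the two.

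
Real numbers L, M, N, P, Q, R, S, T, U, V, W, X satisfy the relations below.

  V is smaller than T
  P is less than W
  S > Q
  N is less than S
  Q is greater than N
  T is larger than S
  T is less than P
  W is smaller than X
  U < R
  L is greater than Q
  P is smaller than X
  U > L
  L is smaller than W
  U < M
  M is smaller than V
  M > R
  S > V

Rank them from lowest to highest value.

N < Q < L < U < R < M < V < S < T < P < W < X

The consecutive links are each given: N < Q; Q < L; L < U; U < R; R < M; M < V; V < S; S < T; T < P; P < W; W < X.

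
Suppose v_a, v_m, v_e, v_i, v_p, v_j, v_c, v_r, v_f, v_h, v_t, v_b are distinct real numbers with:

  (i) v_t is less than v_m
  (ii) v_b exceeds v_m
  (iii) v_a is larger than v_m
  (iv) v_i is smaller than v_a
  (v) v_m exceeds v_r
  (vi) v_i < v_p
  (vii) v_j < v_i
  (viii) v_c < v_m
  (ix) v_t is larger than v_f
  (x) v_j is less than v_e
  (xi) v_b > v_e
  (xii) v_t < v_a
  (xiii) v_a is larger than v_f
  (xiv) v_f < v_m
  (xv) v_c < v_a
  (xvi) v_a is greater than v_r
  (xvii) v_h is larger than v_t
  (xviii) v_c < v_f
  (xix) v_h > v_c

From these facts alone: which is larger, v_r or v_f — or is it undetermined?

Following every chain through v_f: above v_f we get v_t, v_h, v_m, v_b, v_a; below v_f we get v_c.
v_r is not reached, and no chain runs the other way from v_r to v_f.
So the given relations leave the order of v_f and v_r undetermined.

undetermined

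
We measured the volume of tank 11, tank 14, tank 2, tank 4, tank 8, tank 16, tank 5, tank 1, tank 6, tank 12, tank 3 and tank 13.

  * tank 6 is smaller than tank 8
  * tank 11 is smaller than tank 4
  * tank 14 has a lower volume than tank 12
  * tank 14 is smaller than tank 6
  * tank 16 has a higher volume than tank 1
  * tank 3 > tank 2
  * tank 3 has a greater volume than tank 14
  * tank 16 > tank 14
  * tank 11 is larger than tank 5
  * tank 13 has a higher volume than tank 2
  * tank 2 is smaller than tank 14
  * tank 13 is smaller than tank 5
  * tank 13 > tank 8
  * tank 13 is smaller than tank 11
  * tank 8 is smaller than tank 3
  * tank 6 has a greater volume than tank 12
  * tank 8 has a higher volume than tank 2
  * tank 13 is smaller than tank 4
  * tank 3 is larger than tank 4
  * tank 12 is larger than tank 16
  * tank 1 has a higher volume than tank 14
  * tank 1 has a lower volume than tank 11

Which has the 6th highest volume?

tank 8

Piecing the relations together gives one ordering: tank 2 < tank 14 < tank 1 < tank 16 < tank 12 < tank 6 < tank 8 < tank 13 < tank 5 < tank 11 < tank 4 < tank 3.
The 6th largest is tank 8.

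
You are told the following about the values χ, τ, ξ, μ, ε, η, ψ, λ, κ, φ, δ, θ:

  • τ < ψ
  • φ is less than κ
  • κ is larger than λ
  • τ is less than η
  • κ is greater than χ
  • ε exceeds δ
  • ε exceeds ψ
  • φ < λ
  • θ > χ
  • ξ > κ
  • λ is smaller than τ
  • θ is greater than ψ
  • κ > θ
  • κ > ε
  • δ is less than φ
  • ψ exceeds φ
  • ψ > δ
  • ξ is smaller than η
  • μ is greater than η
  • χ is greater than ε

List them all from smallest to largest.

Each adjacent pair is fixed by a given relation: δ < φ; φ < λ; λ < τ; τ < ψ; ψ < ε; ε < χ; χ < θ; θ < κ; κ < ξ; ξ < η; η < μ. Chaining them end to end gives the full order.

δ < φ < λ < τ < ψ < ε < χ < θ < κ < ξ < η < μ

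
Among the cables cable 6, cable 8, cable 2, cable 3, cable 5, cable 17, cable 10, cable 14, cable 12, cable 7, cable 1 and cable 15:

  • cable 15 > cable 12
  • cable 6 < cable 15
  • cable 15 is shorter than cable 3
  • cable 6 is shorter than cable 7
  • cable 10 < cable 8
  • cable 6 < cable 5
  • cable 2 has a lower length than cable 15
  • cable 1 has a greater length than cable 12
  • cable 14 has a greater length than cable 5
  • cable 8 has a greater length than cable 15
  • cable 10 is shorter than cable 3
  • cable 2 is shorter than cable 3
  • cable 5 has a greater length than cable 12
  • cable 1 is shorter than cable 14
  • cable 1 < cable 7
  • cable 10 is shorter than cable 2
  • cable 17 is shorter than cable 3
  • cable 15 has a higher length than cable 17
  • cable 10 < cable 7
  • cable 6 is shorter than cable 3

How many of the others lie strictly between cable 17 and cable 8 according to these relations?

The relations place cable 17 below cable 8. An element lies strictly between them when it is forced above cable 17 and also forced below cable 8.
Above cable 17: {cable 15, cable 3}. Below cable 8: {cable 6, cable 12, cable 10, cable 2, cable 15}.
Intersection: {cable 15} — 1.

1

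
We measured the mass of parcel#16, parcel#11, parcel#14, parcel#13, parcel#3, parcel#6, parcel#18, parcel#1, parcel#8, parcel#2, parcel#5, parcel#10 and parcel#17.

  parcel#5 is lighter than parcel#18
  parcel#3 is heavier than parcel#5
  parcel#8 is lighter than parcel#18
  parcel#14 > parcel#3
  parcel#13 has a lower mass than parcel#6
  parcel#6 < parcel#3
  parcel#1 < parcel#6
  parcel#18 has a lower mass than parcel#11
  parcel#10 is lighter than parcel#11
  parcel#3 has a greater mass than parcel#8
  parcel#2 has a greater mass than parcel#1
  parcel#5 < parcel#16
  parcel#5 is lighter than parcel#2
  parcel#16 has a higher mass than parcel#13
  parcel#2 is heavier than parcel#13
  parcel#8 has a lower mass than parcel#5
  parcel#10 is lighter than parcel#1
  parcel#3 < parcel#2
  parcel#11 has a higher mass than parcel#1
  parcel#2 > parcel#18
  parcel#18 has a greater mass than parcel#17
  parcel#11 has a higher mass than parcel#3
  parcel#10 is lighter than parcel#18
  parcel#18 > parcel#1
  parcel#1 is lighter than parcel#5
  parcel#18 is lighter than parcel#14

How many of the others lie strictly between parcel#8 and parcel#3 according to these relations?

1

Chaining upward from parcel#8 reaches: parcel#5, parcel#18, parcel#14, parcel#2, parcel#16, parcel#11.
Chaining downward from parcel#3 reaches: parcel#10, parcel#13, parcel#1, parcel#5, parcel#6.
Strictly between parcel#8 and parcel#3 are those in both lists: parcel#5 — 1 element.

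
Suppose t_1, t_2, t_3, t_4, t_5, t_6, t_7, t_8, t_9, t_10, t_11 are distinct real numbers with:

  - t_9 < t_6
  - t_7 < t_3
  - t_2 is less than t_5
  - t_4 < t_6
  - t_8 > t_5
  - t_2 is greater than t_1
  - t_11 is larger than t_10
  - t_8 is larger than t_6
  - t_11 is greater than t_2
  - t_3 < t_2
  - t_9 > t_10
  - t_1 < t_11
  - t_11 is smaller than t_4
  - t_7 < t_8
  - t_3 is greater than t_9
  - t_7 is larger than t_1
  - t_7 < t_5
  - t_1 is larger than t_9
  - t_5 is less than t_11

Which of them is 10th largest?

Chaining the given pairs: t_10 < t_9 < t_1 < t_7 < t_3 < t_2 < t_5 < t_11 < t_4 < t_6 < t_8.
Counting 10 from the largest end gives t_9.

t_9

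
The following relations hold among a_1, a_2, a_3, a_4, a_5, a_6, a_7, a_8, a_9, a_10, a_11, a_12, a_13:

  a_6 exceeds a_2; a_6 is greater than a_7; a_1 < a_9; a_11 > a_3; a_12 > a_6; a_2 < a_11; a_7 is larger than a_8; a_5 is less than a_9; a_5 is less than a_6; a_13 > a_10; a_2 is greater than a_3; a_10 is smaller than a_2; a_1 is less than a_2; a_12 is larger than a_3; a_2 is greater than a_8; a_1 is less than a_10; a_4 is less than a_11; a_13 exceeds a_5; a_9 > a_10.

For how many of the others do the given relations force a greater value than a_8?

5

From a_8 the given relations immediately reach a_7, a_2.
From those, a_6, a_11 — 4 in total.
From those, a_12 — 5 in total.
No other element is forced above a_8 by the given relations, so the count is 5.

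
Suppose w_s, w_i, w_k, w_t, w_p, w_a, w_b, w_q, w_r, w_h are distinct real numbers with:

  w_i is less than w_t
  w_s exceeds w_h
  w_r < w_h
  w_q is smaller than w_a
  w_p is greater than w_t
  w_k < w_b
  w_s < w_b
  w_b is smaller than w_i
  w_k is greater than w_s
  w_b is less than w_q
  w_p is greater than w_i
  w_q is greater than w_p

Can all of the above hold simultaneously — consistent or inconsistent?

consistent

The single ordering w_r < w_h < w_s < w_k < w_b < w_i < w_t < w_p < w_q < w_a satisfies every listed relation, so no contradiction arises.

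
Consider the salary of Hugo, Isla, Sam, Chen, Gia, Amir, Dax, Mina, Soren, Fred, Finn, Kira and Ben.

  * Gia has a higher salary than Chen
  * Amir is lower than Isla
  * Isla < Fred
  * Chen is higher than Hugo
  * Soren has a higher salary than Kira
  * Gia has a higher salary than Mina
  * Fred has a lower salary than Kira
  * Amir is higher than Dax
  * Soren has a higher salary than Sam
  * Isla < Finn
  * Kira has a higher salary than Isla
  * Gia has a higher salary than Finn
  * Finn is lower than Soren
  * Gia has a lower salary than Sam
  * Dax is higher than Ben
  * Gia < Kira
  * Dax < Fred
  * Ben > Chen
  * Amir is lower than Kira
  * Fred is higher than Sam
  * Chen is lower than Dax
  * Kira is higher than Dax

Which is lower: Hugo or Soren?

Hugo

Link the given pairs in sequence: Hugo < Chen; Chen < Ben; Ben < Dax; Dax < Amir; Amir < Isla; Isla < Finn; Finn < Gia; Gia < Sam; Sam < Fred; Fred < Kira; Kira < Soren.
Chaining these gives Hugo < Chen < Ben < Dax < Amir < Isla < Finn < Gia < Sam < Fred < Kira < Soren.
So Hugo < Soren; Hugo is the lower of the two.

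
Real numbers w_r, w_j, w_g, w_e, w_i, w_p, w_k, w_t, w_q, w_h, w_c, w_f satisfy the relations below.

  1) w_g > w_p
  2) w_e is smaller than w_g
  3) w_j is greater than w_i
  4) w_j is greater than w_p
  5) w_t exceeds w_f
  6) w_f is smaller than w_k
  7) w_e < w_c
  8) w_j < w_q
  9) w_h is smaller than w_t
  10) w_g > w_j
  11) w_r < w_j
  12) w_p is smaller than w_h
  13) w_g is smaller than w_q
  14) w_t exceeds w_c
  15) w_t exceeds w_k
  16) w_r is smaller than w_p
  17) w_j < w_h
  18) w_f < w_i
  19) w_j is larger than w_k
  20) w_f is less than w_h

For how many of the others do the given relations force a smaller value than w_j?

The elements the relations force below w_j are w_f, w_i, w_k, w_r, w_p — no chain reaches any other.
That is 5.

5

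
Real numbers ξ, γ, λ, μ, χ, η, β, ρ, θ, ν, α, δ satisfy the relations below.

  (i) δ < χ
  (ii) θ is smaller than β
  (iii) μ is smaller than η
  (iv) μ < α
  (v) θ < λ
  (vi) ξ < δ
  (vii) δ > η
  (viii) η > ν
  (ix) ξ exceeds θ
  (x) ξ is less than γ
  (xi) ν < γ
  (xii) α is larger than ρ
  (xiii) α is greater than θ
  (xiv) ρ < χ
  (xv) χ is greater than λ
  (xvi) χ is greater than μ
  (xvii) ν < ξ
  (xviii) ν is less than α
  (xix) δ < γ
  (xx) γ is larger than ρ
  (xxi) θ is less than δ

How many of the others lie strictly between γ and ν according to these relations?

Chaining upward from ν reaches: ξ, α, η, δ, χ.
Chaining downward from γ reaches: μ, θ, ρ, ξ, η, δ.
Strictly between ν and γ are those in both lists: ξ, η, δ — 3 elements.

3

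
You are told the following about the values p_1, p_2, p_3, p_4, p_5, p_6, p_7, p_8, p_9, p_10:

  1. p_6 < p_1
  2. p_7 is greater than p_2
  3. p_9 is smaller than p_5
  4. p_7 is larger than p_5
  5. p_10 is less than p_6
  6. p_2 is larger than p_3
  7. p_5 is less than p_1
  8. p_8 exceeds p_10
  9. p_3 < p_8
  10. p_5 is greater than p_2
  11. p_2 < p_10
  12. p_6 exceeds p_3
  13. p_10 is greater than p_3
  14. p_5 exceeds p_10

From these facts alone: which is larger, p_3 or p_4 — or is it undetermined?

Following every chain through p_3: above p_3 we get p_2, p_10, p_6, p_8, p_5, p_1, p_7.
p_4 is not reached, and no chain runs the other way from p_4 to p_3.
So the given relations leave the order of p_3 and p_4 undetermined.

undetermined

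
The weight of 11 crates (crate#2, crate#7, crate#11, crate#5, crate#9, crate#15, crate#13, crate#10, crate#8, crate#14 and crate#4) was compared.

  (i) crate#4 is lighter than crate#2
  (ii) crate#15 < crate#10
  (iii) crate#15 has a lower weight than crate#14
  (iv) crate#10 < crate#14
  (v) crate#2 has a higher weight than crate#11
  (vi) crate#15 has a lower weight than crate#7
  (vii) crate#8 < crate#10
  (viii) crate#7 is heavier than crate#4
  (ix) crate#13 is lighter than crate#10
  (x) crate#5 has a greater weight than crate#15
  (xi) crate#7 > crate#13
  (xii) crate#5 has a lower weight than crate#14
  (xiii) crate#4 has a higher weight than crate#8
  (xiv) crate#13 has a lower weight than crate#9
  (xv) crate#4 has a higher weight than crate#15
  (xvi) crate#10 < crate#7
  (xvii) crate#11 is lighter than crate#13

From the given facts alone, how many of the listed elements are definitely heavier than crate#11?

6

From crate#11 the given relations immediately reach crate#13, crate#2.
From those, crate#10, crate#9, crate#7 — 5 in total.
From those, crate#14 — 6 in total.
Nothing else is reachable above crate#11; 6 in all.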